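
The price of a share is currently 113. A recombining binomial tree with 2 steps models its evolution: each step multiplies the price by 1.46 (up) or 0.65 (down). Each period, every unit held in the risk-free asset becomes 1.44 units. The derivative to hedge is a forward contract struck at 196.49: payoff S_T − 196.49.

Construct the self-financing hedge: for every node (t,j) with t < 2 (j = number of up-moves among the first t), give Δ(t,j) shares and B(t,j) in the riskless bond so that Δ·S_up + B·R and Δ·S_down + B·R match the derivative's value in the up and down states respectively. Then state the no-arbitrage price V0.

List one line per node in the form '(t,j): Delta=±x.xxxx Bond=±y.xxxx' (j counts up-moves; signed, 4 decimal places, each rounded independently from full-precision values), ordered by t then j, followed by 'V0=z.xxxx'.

No-arbitrage ⇒ martingale measure with p* = (R−d)/(u−d) = 0.9753.
Payoff layer (t=2): V(2,0)=-148.7475, V(2,1)=-89.2530, V(2,2)=44.3808
Node (1,0) S=73.4500: V=(p*·-89.2530+(1−p*)·-148.7475)/1.44=-63.0014; Δ=(-89.2530−-148.7475)/(107.2370−47.7425)=1.0000; B=V−Δ·S=-136.4514
Node (1,1) S=164.9800: V=(p*·44.3808+(1−p*)·-89.2530)/1.44=28.5286; Δ=(44.3808−-89.2530)/(240.8708−107.2370)=1.0000; B=V−Δ·S=-136.4514
Node (0,0) S=113.0000: V=(p*·28.5286+(1−p*)·-63.0014)/1.44=18.2421; Δ=(28.5286−-63.0014)/(164.9800−73.4500)=1.0000; B=V−Δ·S=-94.7579
Root portfolio cost Δ·113+B reproduces V0=18.2421.

(0,0): Delta=1.0000 Bond=-94.7579
(1,0): Delta=1.0000 Bond=-136.4514
(1,1): Delta=1.0000 Bond=-136.4514
V0=18.2421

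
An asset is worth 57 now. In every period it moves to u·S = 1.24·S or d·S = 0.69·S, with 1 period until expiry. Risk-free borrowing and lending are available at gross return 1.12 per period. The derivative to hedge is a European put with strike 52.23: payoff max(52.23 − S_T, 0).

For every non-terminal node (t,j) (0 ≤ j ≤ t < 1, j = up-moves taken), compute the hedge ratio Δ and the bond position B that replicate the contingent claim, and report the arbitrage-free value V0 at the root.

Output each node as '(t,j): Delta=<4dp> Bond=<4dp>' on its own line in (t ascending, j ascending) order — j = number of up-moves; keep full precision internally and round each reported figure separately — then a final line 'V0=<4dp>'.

Under the risk-neutral measure, an up-move has probability p* = (R−d)/(u−d) = 0.7818 and values discount at R = 1.12.
Terminal values V(1,·): V(1,0)=12.9000, V(1,1)=0.0000
  t=0,j=0: stock 57.0000 → up 70.6800 (V=0.0000), down 39.3300 (V=12.9000). Price 2.5130; hedge Δ=-0.4115, bond B=25.9675.
Each (Δ,B) replicates both successor values, so the strategy is self-financing and V0 is arbitrage-free.

(0,0): Delta=-0.4115 Bond=25.9675
V0=2.5130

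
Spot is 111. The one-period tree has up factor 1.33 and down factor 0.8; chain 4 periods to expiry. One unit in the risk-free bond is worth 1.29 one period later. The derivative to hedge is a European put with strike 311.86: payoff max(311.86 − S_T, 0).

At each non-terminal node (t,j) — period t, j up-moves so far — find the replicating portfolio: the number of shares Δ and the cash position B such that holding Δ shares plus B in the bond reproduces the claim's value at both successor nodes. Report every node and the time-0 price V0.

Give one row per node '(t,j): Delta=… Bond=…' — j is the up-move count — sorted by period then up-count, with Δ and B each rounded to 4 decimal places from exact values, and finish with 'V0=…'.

(0,0): Delta=-0.7781 Bond=97.3422
(1,0): Delta=-1.0000 Bond=145.2749
(1,1): Delta=-0.7672 Bond=123.9630
(2,0): Delta=-1.0000 Bond=187.4046
(2,1): Delta=-1.0000 Bond=187.4046
(2,2): Delta=-0.7558 Bond=157.6680
(3,0): Delta=-1.0000 Bond=241.7519
(3,1): Delta=-1.0000 Bond=241.7519
(3,2): Delta=-1.0000 Bond=241.7519
(3,3): Delta=-0.7438 Bond=200.2603
V0=10.9715

Since d<R<u, set p* = (R−d)/(u−d) = 0.9245; price each node as the discounted p*-expectation of its children.
Payoff layer (t=4): V(4,0)=266.3944, V(4,1)=236.2734, V(4,2)=186.1973, V(4,3)=102.9458, V(4,4)=0.0000
(3,0): S=56.8320. Δ = (V_up−V_dn)/(S_up−S_dn) = (236.2734−266.3944)/(75.5866−45.4656) = -1.0000. V = [p*·236.2734 + (1−p*)·266.3944]/1.29 = 184.9199. B = V − Δ·S = 241.7519.
(3,1): S=94.4832. Δ = (V_up−V_dn)/(S_up−S_dn) = (186.1973−236.2734)/(125.6627−75.5866) = -1.0000. V = [p*·186.1973 + (1−p*)·236.2734]/1.29 = 147.2687. B = V − Δ·S = 241.7519.
(3,2): S=157.0783. Δ = (V_up−V_dn)/(S_up−S_dn) = (102.9458−186.1973)/(208.9142−125.6627) = -1.0000. V = [p*·102.9458 + (1−p*)·186.1973]/1.29 = 84.6736. B = V − Δ·S = 241.7519.
(3,3): S=261.1427. Δ = (V_up−V_dn)/(S_up−S_dn) = (0.0000−102.9458)/(347.3198−208.9142) = -0.7438. V = [p*·0.0000 + (1−p*)·102.9458]/1.29 = 6.0229. B = V − Δ·S = 200.2603.
(2,0): S=71.0400. Δ = (V_up−V_dn)/(S_up−S_dn) = (147.2687−184.9199)/(94.4832−56.8320) = -1.0000. V = [p*·147.2687 + (1−p*)·184.9199]/1.29 = 116.3646. B = V − Δ·S = 187.4046.
(2,1): S=118.1040. Δ = (V_up−V_dn)/(S_up−S_dn) = (84.6736−147.2687)/(157.0783−94.4832) = -1.0000. V = [p*·84.6736 + (1−p*)·147.2687]/1.29 = 69.3006. B = V − Δ·S = 187.4046.
(2,2): S=196.3479. Δ = (V_up−V_dn)/(S_up−S_dn) = (6.0229−84.6736)/(261.1427−157.0783) = -0.7558. V = [p*·6.0229 + (1−p*)·84.6736]/1.29 = 9.2704. B = V − Δ·S = 157.6680.
(1,0): S=88.8000. Δ = (V_up−V_dn)/(S_up−S_dn) = (69.3006−116.3646)/(118.1040−71.0400) = -1.0000. V = [p*·69.3006 + (1−p*)·116.3646]/1.29 = 56.4749. B = V − Δ·S = 145.2749.
(1,1): S=147.6300. Δ = (V_up−V_dn)/(S_up−S_dn) = (9.2704−69.3006)/(196.3479−118.1040) = -0.7672. V = [p*·9.2704 + (1−p*)·69.3006]/1.29 = 10.6984. B = V − Δ·S = 123.9630.
(0,0): S=111.0000. Δ = (V_up−V_dn)/(S_up−S_dn) = (10.6984−56.4749)/(147.6300−88.8000) = -0.7781. V = [p*·10.6984 + (1−p*)·56.4749]/1.29 = 10.9715. B = V − Δ·S = 97.3422.
Self-financing check: at every node Δ·S+B equals the discounted successor values.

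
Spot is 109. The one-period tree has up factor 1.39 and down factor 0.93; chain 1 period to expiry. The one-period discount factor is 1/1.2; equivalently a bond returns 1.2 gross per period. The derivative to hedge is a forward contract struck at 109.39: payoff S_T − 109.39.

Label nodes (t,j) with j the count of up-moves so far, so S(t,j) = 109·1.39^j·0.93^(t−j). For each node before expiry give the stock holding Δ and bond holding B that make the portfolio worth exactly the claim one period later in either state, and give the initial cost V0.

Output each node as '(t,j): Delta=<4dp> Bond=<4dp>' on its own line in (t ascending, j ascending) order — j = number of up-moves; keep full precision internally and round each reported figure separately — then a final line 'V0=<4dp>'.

Risk-neutral probability p* = (R−d)/(u−d) = (1.2−0.93)/(1.39−0.93) = 0.5870.
Terminal values V(1,·): V(1,0)=-8.0200, V(1,1)=42.1200
(0,0): S=109.0000. Δ = (V_up−V_dn)/(S_up−S_dn) = (42.1200−-8.0200)/(151.5100−101.3700) = 1.0000. V = [p*·42.1200 + (1−p*)·-8.0200]/1.2 = 17.8417. B = V − Δ·S = -91.1583.
Check: Δ(0,0)·S0 + B(0,0) = 17.8417 = V0.

(0,0): Delta=1.0000 Bond=-91.1583
V0=17.8417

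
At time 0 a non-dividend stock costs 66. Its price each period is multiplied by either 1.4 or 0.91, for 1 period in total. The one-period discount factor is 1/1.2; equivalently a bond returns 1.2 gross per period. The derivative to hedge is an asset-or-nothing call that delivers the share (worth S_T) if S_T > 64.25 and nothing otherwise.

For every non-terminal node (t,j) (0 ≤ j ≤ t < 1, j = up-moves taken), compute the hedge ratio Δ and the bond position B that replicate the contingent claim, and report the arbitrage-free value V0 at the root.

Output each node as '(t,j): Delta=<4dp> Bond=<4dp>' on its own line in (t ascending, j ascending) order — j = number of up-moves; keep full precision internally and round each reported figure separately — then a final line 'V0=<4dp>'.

(0,0): Delta=2.8571 Bond=-143.0000
V0=45.5714

Under the risk-neutral measure, an up-move has probability p* = (R−d)/(u−d) = 0.5918 and values discount at R = 1.2.
Terminal payoffs: V(1,0)=0.0000, V(1,1)=92.4000
(0,0): S=66.0000. Δ = (V_up−V_dn)/(S_up−S_dn) = (92.4000−0.0000)/(92.4000−60.0600) = 2.8571. V = [p*·92.4000 + (1−p*)·0.0000]/1.2 = 45.5714. B = V − Δ·S = -143.0000.
The time-0 hedge costs 45.5714, which is the no-arbitrage price.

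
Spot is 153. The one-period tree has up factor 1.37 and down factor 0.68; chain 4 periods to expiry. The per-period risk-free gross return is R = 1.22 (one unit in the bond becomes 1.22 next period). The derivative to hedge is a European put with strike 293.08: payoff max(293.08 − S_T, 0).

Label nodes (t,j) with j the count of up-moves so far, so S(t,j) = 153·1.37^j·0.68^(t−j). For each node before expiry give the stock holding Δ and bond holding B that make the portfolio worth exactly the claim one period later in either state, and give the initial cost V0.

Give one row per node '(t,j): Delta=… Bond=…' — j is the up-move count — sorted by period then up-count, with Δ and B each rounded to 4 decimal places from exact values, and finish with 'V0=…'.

Since d<R<u, set p* = (R−d)/(u−d) = 0.7826; price each node as the discounted p*-expectation of its children.
At expiry t=4: V(4,0)=260.3665, V(4,1)=227.1719, V(4,2)=160.2946, V(4,3)=25.5564, V(4,4)=0.0000
  t=3,j=0: stock 48.1081 → up 65.9081 (V=227.1719), down 32.7135 (V=260.3665). Price 192.1214; hedge Δ=-1.0000, bond B=240.2295.
  t=3,j=1: stock 96.9237 → up 132.7854 (V=160.2946), down 65.9081 (V=227.1719). Price 143.3058; hedge Δ=-1.0000, bond B=240.2295.
  t=3,j=2: stock 195.2727 → up 267.5236 (V=25.5564), down 132.7854 (V=160.2946). Price 44.9568; hedge Δ=-1.0000, bond B=240.2295.
  t=3,j=3: stock 393.4170 → up 538.9813 (V=0.0000), down 267.5236 (V=25.5564). Price 4.5539; hedge Δ=-0.0941, bond B=41.5922.
  t=2,j=0: stock 70.7472 → up 96.9237 (V=143.3058), down 48.1081 (V=192.1214). Price 126.1622; hedge Δ=-1.0000, bond B=196.9094.
  t=2,j=1: stock 142.5348 → up 195.2727 (V=44.9568), down 96.9237 (V=143.3058). Price 54.3746; hedge Δ=-1.0000, bond B=196.9094.
  t=2,j=2: stock 287.1657 → up 393.4170 (V=4.5539), down 195.2727 (V=44.9568). Price 10.9321; hedge Δ=-0.2039, bond B=69.4871.
  t=1,j=0: stock 104.0400 → up 142.5348 (V=54.3746), down 70.7472 (V=126.1622). Price 57.3612; hedge Δ=-1.0000, bond B=161.4012.
  t=1,j=1: stock 209.6100 → up 287.1657 (V=10.9321), down 142.5348 (V=54.3746). Price 16.7017; hedge Δ=-0.3004, bond B=79.6620.
  t=0,j=0: stock 153.0000 → up 209.6100 (V=16.7017), down 104.0400 (V=57.3612). Price 20.9350; hedge Δ=-0.3851, bond B=79.8618.
Root portfolio cost Δ·153+B reproduces V0=20.9350.

(0,0): Delta=-0.3851 Bond=79.8618
(1,0): Delta=-1.0000 Bond=161.4012
(1,1): Delta=-0.3004 Bond=79.6620
(2,0): Delta=-1.0000 Bond=196.9094
(2,1): Delta=-1.0000 Bond=196.9094
(2,2): Delta=-0.2039 Bond=69.4871
(3,0): Delta=-1.0000 Bond=240.2295
(3,1): Delta=-1.0000 Bond=240.2295
(3,2): Delta=-1.0000 Bond=240.2295
(3,3): Delta=-0.0941 Bond=41.5922
V0=20.9350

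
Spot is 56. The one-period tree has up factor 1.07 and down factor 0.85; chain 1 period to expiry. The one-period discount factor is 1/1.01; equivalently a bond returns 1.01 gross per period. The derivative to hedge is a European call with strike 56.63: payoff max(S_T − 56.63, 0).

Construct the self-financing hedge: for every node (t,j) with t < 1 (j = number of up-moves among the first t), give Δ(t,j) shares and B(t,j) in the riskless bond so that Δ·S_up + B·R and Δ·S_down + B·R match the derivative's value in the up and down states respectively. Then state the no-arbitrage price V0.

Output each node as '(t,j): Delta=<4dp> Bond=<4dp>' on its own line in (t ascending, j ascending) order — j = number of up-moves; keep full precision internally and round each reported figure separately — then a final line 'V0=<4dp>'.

(0,0): Delta=0.2670 Bond=-12.5855
V0=2.3690

Under the risk-neutral measure, an up-move has probability p* = (R−d)/(u−d) = 0.7273 and values discount at R = 1.01.
At expiry t=1: V(1,0)=0.0000, V(1,1)=3.2900
(0,0): S=56.0000. Δ = (V_up−V_dn)/(S_up−S_dn) = (3.2900−0.0000)/(59.9200−47.6000) = 0.2670. V = [p*·3.2900 + (1−p*)·0.0000]/1.01 = 2.3690. B = V − Δ·S = -12.5855.
Each (Δ,B) replicates both successor values, so the strategy is self-financing and V0 is arbitrage-free.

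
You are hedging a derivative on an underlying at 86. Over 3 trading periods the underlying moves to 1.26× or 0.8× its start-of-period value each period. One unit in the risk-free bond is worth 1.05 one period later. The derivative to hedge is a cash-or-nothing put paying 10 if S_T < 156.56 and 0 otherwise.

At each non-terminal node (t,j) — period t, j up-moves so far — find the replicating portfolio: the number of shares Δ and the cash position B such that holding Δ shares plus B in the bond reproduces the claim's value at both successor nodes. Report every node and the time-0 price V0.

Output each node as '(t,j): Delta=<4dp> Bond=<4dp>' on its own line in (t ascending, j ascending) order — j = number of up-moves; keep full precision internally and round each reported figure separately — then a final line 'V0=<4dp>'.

Risk-neutral probability p* = (R−d)/(u−d) = (1.05−0.8)/(1.26−0.8) = 0.5435.
At expiry t=3: V(3,0)=10.0000, V(3,1)=10.0000, V(3,2)=10.0000, V(3,3)=0.0000
  t=2,j=0: stock 55.0400 → up 69.3504 (V=10.0000), down 44.0320 (V=10.0000). Price 9.5238; hedge Δ=0.0000, bond B=9.5238.
  t=2,j=1: stock 86.6880 → up 109.2269 (V=10.0000), down 69.3504 (V=10.0000). Price 9.5238; hedge Δ=0.0000, bond B=9.5238.
  t=2,j=2: stock 136.5336 → up 172.0323 (V=0.0000), down 109.2269 (V=10.0000). Price 4.3478; hedge Δ=-0.1592, bond B=26.0870.
  t=1,j=0: stock 68.8000 → up 86.6880 (V=9.5238), down 55.0400 (V=9.5238). Price 9.0703; hedge Δ=0.0000, bond B=9.0703.
  t=1,j=1: stock 108.3600 → up 136.5336 (V=4.3478), down 86.6880 (V=9.5238). Price 6.3912; hedge Δ=-0.1038, bond B=17.6434.
  t=0,j=0: stock 86.0000 → up 108.3600 (V=6.3912), down 68.8000 (V=9.0703). Price 7.2517; hedge Δ=-0.0677, bond B=13.0758.
Check: Δ(0,0)·S0 + B(0,0) = 7.2517 = V0.

(0,0): Delta=-0.0677 Bond=13.0758
(1,0): Delta=0.0000 Bond=9.0703
(1,1): Delta=-0.1038 Bond=17.6434
(2,0): Delta=0.0000 Bond=9.5238
(2,1): Delta=0.0000 Bond=9.5238
(2,2): Delta=-0.1592 Bond=26.0870
V0=7.2517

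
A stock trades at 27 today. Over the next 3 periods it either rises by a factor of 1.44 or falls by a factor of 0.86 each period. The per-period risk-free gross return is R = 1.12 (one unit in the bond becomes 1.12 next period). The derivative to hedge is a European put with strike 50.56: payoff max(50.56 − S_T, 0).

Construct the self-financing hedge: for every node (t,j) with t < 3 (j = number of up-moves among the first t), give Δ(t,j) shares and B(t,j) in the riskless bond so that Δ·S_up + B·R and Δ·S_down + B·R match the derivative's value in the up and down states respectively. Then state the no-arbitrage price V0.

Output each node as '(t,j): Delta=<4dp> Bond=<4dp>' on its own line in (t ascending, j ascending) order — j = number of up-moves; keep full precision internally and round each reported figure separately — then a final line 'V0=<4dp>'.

(0,0): Delta=-0.6925 Bond=29.6120
(1,0): Delta=-1.0000 Bond=40.3061
(1,1): Delta=-0.4664 Bond=24.3770
(2,0): Delta=-1.0000 Bond=45.1429
(2,1): Delta=-1.0000 Bond=45.1429
(2,2): Delta=-0.0742 Bond=5.3446
V0=10.9151

Under the risk-neutral measure, an up-move has probability p* = (R−d)/(u−d) = 0.4483 and values discount at R = 1.12.
At expiry t=3: V(3,0)=33.3865, V(3,1)=21.8044, V(3,2)=2.4110, V(3,3)=0.0000
  t=2,j=0: stock 19.9692 → up 28.7556 (V=21.8044), down 17.1735 (V=33.3865). Price 25.1737; hedge Δ=-1.0000, bond B=45.1429.
  t=2,j=1: stock 33.4368 → up 48.1490 (V=2.4110), down 28.7556 (V=21.8044). Price 11.7061; hedge Δ=-1.0000, bond B=45.1429.
  t=2,j=2: stock 55.9872 → up 80.6216 (V=0.0000), down 48.1490 (V=2.4110). Price 1.1877; hedge Δ=-0.0742, bond B=5.3446.
  t=1,j=0: stock 23.2200 → up 33.4368 (V=11.7061), down 19.9692 (V=25.1737). Price 17.0861; hedge Δ=-1.0000, bond B=40.3061.
  t=1,j=1: stock 38.8800 → up 55.9872 (V=1.1877), down 33.4368 (V=11.7061). Price 6.2419; hedge Δ=-0.4664, bond B=24.3770.
  t=0,j=0: stock 27.0000 → up 38.8800 (V=6.2419), down 23.2200 (V=17.0861). Price 10.9151; hedge Δ=-0.6925, bond B=29.6120.
The time-0 hedge costs 10.9151, which is the no-arbitrage price.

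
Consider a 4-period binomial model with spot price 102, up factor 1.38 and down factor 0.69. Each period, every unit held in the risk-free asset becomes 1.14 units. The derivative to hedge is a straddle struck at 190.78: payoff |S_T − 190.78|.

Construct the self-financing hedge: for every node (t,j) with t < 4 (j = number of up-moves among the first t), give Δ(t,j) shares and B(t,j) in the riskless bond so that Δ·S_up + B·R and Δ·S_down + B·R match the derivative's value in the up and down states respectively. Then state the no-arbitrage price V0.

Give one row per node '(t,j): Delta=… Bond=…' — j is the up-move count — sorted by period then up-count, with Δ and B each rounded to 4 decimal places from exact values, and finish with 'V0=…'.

(0,0): Delta=-0.0468 Bond=54.1118
(1,0): Delta=-1.0000 Bond=128.7711
(1,1): Delta=0.2073 Bond=25.9096
(2,0): Delta=-1.0000 Bond=146.7990
(2,1): Delta=-1.0000 Bond=146.7990
(2,2): Delta=0.5293 Bond=-33.0029
(3,0): Delta=-1.0000 Bond=167.3509
(3,1): Delta=-1.0000 Bond=167.3509
(3,2): Delta=-1.0000 Bond=167.3509
(3,3): Delta=0.9371 Bond=-146.9428
V0=49.3344

Under the risk-neutral measure, an up-move has probability p* = (R−d)/(u−d) = 0.6522 and values discount at R = 1.14.
Terminal values V(4,·): V(4,0)=167.6595, V(4,1)=144.5391, V(4,2)=98.2981, V(4,3)=5.8163, V(4,4)=179.1474
(3,0): S=33.5079. Δ = (V_up−V_dn)/(S_up−S_dn) = (144.5391−167.6595)/(46.2409−23.1205) = -1.0000. V = [p*·144.5391 + (1−p*)·167.6595]/1.14 = 133.8430. B = V − Δ·S = 167.3509.
(3,1): S=67.0158. Δ = (V_up−V_dn)/(S_up−S_dn) = (98.2981−144.5391)/(92.4819−46.2409) = -1.0000. V = [p*·98.2981 + (1−p*)·144.5391]/1.14 = 100.3350. B = V − Δ·S = 167.3509.
(3,2): S=134.0317. Δ = (V_up−V_dn)/(S_up−S_dn) = (5.8163−98.2981)/(184.9637−92.4819) = -1.0000. V = [p*·5.8163 + (1−p*)·98.2981]/1.14 = 33.3192. B = V − Δ·S = 167.3509.
(3,3): S=268.0633. Δ = (V_up−V_dn)/(S_up−S_dn) = (179.1474−5.8163)/(369.9274−184.9637) = 0.9371. V = [p*·179.1474 + (1−p*)·5.8163]/1.14 = 104.2617. B = V − Δ·S = -146.9428.
(2,0): S=48.5622. Δ = (V_up−V_dn)/(S_up−S_dn) = (100.3350−133.8430)/(67.0158−33.5079) = -1.0000. V = [p*·100.3350 + (1−p*)·133.8430]/1.14 = 98.2368. B = V − Δ·S = 146.7990.
(2,1): S=97.1244. Δ = (V_up−V_dn)/(S_up−S_dn) = (33.3192−100.3350)/(134.0317−67.0158) = -1.0000. V = [p*·33.3192 + (1−p*)·100.3350]/1.14 = 49.6746. B = V − Δ·S = 146.7990.
(2,2): S=194.2488. Δ = (V_up−V_dn)/(S_up−S_dn) = (104.2617−33.3192)/(268.0633−134.0317) = 0.5293. V = [p*·104.2617 + (1−p*)·33.3192]/1.14 = 69.8123. B = V − Δ·S = -33.0029.
(1,0): S=70.3800. Δ = (V_up−V_dn)/(S_up−S_dn) = (49.6746−98.2368)/(97.1244−48.5622) = -1.0000. V = [p*·49.6746 + (1−p*)·98.2368]/1.14 = 58.3911. B = V − Δ·S = 128.7711.
(1,1): S=140.7600. Δ = (V_up−V_dn)/(S_up−S_dn) = (69.8123−49.6746)/(194.2488−97.1244) = 0.2073. V = [p*·69.8123 + (1−p*)·49.6746]/1.14 = 55.0946. B = V − Δ·S = 25.9096.
(0,0): S=102.0000. Δ = (V_up−V_dn)/(S_up−S_dn) = (55.0946−58.3911)/(140.7600−70.3800) = -0.0468. V = [p*·55.0946 + (1−p*)·58.3911]/1.14 = 49.3344. B = V − Δ·S = 54.1118.
Root portfolio cost Δ·102+B reproduces V0=49.3344.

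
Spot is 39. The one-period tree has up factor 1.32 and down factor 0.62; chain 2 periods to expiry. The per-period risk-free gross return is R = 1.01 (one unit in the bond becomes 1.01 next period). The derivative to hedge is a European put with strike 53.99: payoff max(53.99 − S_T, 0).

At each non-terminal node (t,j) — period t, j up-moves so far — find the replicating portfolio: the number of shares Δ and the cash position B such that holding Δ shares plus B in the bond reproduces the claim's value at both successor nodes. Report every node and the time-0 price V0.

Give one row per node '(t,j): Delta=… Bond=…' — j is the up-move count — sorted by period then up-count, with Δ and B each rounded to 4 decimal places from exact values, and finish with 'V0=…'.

Since d<R<u, set p* = (R−d)/(u−d) = 0.5571; price each node as the discounted p*-expectation of its children.
Terminal values V(2,·): V(2,0)=38.9984, V(2,1)=22.0724, V(2,2)=0.0000
Node (1,0) S=24.1800: V=(p*·22.0724+(1−p*)·38.9984)/1.01=29.2754; Δ=(22.0724−38.9984)/(31.9176−14.9916)=-1.0000; B=V−Δ·S=53.4554
Node (1,1) S=51.4800: V=(p*·0.0000+(1−p*)·22.0724)/1.01=9.6781; Δ=(0.0000−22.0724)/(67.9536−31.9176)=-0.6125; B=V−Δ·S=41.2101
Node (0,0) S=39.0000: V=(p*·9.6781+(1−p*)·29.2754)/1.01=18.1752; Δ=(9.6781−29.2754)/(51.4800−24.1800)=-0.7179; B=V−Δ·S=46.1713
Check: Δ(0,0)·S0 + B(0,0) = 18.1752 = V0.

(0,0): Delta=-0.7179 Bond=46.1713
(1,0): Delta=-1.0000 Bond=53.4554
(1,1): Delta=-0.6125 Bond=41.2101
V0=18.1752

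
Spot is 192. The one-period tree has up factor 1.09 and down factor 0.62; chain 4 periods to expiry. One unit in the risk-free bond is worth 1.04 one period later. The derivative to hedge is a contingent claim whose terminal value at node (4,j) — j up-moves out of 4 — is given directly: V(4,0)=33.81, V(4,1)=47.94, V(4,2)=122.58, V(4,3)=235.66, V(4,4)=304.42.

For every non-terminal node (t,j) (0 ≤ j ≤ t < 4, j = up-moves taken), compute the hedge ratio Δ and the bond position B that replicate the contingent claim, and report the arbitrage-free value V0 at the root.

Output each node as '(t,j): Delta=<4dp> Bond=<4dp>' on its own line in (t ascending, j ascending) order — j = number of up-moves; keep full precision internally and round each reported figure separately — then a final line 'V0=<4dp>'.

Risk-neutral probability p* = (R−d)/(u−d) = (1.04−0.62)/(1.09−0.62) = 0.8936.
At expiry t=4: V(4,0)=33.8100, V(4,1)=47.9400, V(4,2)=122.5800, V(4,3)=235.6600, V(4,4)=304.4200
(3,0): S=45.7590. Δ = (V_up−V_dn)/(S_up−S_dn) = (47.9400−33.8100)/(49.8773−28.3706) = 0.6570. V = [p*·47.9400 + (1−p*)·33.8100]/1.04 = 44.6508. B = V − Δ·S = 14.5869.
(3,1): S=80.4472. Δ = (V_up−V_dn)/(S_up−S_dn) = (122.5800−47.9400)/(87.6875−49.8773) = 1.9741. V = [p*·122.5800 + (1−p*)·47.9400]/1.04 = 110.2304. B = V − Δ·S = -48.5782.
(3,2): S=141.4314. Δ = (V_up−V_dn)/(S_up−S_dn) = (235.6600−122.5800)/(154.1603−87.6875) = 1.7011. V = [p*·235.6600 + (1−p*)·122.5800]/1.04 = 215.0291. B = V − Δ·S = -25.5667.
(3,3): S=248.6456. Δ = (V_up−V_dn)/(S_up−S_dn) = (304.4200−235.6600)/(271.0237−154.1603) = 0.5884. V = [p*·304.4200 + (1−p*)·235.6600]/1.04 = 285.6780. B = V − Δ·S = 139.3801.
(2,0): S=73.8048. Δ = (V_up−V_dn)/(S_up−S_dn) = (110.2304−44.6508)/(80.4472−45.7590) = 1.8905. V = [p*·110.2304 + (1−p*)·44.6508]/1.04 = 99.2825. B = V − Δ·S = -40.2485.
(2,1): S=129.7536. Δ = (V_up−V_dn)/(S_up−S_dn) = (215.0291−110.2304)/(141.4314−80.4472) = 1.7185. V = [p*·215.0291 + (1−p*)·110.2304]/1.04 = 196.0387. B = V − Δ·S = -26.9372.
(2,2): S=228.1152. Δ = (V_up−V_dn)/(S_up−S_dn) = (285.6780−215.0291)/(248.6456−141.4314) = 0.6590. V = [p*·285.6780 + (1−p*)·215.0291]/1.04 = 267.4636. B = V − Δ·S = 117.1467.
(1,0): S=119.0400. Δ = (V_up−V_dn)/(S_up−S_dn) = (196.0387−99.2825)/(129.7536−73.8048) = 1.7294. V = [p*·196.0387 + (1−p*)·99.2825]/1.04 = 178.6014. B = V − Δ·S = -27.2628.
(1,1): S=209.2800. Δ = (V_up−V_dn)/(S_up−S_dn) = (267.4636−196.0387)/(228.1152−129.7536) = 0.7261. V = [p*·267.4636 + (1−p*)·196.0387]/1.04 = 249.8704. B = V − Δ·S = 97.9025.
(0,0): S=192.0000. Δ = (V_up−V_dn)/(S_up−S_dn) = (249.8704−178.6014)/(209.2800−119.0400) = 0.7898. V = [p*·249.8704 + (1−p*)·178.6014]/1.04 = 232.9698. B = V − Δ·S = 81.3337.
Self-financing check: at every node Δ·S+B equals the discounted successor values.

(0,0): Delta=0.7898 Bond=81.3337
(1,0): Delta=1.7294 Bond=-27.2628
(1,1): Delta=0.7261 Bond=97.9025
(2,0): Delta=1.8905 Bond=-40.2485
(2,1): Delta=1.7185 Bond=-26.9372
(2,2): Delta=0.6590 Bond=117.1467
(3,0): Delta=0.6570 Bond=14.5869
(3,1): Delta=1.9741 Bond=-48.5782
(3,2): Delta=1.7011 Bond=-25.5667
(3,3): Delta=0.5884 Bond=139.3801
V0=232.9698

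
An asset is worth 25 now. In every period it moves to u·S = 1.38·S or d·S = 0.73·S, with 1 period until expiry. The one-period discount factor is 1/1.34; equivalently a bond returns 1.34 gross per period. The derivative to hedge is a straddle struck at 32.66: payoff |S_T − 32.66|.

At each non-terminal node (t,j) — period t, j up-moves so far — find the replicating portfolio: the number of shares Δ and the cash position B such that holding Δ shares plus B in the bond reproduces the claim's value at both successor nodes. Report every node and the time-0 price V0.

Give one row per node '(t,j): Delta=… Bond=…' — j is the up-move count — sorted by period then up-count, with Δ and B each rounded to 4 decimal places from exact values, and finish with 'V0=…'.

(0,0): Delta=-0.7735 Bond=21.2889
V0=1.9504

Under the risk-neutral measure, an up-move has probability p* = (R−d)/(u−d) = 0.9385 and values discount at R = 1.34.
Terminal values V(1,·): V(1,0)=14.4100, V(1,1)=1.8400
Node (0,0) S=25.0000: V=(p*·1.8400+(1−p*)·14.4100)/1.34=1.9504; Δ=(1.8400−14.4100)/(34.5000−18.2500)=-0.7735; B=V−Δ·S=21.2889
Root portfolio cost Δ·25+B reproduces V0=1.9504.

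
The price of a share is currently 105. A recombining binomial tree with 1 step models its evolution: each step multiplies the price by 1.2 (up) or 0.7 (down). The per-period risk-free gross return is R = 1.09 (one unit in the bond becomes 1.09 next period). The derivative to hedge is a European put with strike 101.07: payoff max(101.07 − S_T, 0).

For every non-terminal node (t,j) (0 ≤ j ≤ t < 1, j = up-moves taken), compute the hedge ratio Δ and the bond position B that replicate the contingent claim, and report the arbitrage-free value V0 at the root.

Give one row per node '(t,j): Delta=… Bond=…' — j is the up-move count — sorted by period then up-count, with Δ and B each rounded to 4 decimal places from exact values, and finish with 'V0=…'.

The replicating-portfolio and risk-neutral prices coincide; use p* = (1.09−0.7)/(1.2−0.7) = 0.7800 for the latter.
Payoff layer (t=1): V(1,0)=27.5700, V(1,1)=0.0000
Node (0,0) S=105.0000: V=(p*·0.0000+(1−p*)·27.5700)/1.09=5.5646; Δ=(0.0000−27.5700)/(126.0000−73.5000)=-0.5251; B=V−Δ·S=60.7046
Each (Δ,B) replicates both successor values, so the strategy is self-financing and V0 is arbitrage-free.

(0,0): Delta=-0.5251 Bond=60.7046
V0=5.5646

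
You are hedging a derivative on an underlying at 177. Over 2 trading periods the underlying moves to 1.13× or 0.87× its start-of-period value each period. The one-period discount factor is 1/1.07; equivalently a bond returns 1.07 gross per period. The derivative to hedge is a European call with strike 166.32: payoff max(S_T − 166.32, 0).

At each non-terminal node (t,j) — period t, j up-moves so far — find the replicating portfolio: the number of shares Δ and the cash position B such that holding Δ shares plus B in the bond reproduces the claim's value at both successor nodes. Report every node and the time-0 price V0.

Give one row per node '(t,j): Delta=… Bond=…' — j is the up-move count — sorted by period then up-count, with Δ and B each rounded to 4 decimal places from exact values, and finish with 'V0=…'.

(0,0): Delta=0.8484 Bond=-116.9321
(1,0): Delta=0.1920 Bond=-24.0445
(1,1): Delta=1.0000 Bond=-155.4393
V0=33.2344

No-arbitrage ⇒ martingale measure with p* = (R−d)/(u−d) = 0.7692.
Payoff layer (t=2): V(2,0)=0.0000, V(2,1)=7.6887, V(2,2)=59.6913
(1,0): S=153.9900. Δ = (V_up−V_dn)/(S_up−S_dn) = (7.6887−0.0000)/(174.0087−133.9713) = 0.1920. V = [p*·7.6887 + (1−p*)·0.0000]/1.07 = 5.5275. B = V − Δ·S = -24.0445.
(1,1): S=200.0100. Δ = (V_up−V_dn)/(S_up−S_dn) = (59.6913−7.6887)/(226.0113−174.0087) = 1.0000. V = [p*·59.6913 + (1−p*)·7.6887]/1.07 = 44.5707. B = V − Δ·S = -155.4393.
(0,0): S=177.0000. Δ = (V_up−V_dn)/(S_up−S_dn) = (44.5707−5.5275)/(200.0100−153.9900) = 0.8484. V = [p*·44.5707 + (1−p*)·5.5275]/1.07 = 33.2344. B = V − Δ·S = -116.9321.
Root portfolio cost Δ·177+B reproduces V0=33.2344.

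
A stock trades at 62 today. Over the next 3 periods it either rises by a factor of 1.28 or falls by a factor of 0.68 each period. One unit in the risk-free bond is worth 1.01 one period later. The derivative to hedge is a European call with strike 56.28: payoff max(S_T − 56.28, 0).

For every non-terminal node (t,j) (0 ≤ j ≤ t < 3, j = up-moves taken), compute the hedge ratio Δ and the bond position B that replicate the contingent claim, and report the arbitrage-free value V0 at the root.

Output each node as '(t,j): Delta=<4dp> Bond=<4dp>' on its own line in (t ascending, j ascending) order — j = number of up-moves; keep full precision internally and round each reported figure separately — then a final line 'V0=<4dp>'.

Since d<R<u, set p* = (R−d)/(u−d) = 0.5500; price each node as the discounted p*-expectation of its children.
Terminal payoffs: V(3,0)=0.0000, V(3,1)=0.0000, V(3,2)=12.7949, V(3,3)=73.7434
Node (2,0) S=28.6688: V=(p*·0.0000+(1−p*)·0.0000)/1.01=0.0000; Δ=(0.0000−0.0000)/(36.6961−19.4948)=0.0000; B=V−Δ·S=0.0000
Node (2,1) S=53.9648: V=(p*·12.7949+(1−p*)·0.0000)/1.01=6.9675; Δ=(12.7949−0.0000)/(69.0749−36.6961)=0.3952; B=V−Δ·S=-14.3574
Node (2,2) S=101.5808: V=(p*·73.7434+(1−p*)·12.7949)/1.01=45.8580; Δ=(73.7434−12.7949)/(130.0234−69.0749)=1.0000; B=V−Δ·S=-55.7228
Node (1,0) S=42.1600: V=(p*·6.9675+(1−p*)·0.0000)/1.01=3.7942; Δ=(6.9675−0.0000)/(53.9648−28.6688)=0.2754; B=V−Δ·S=-7.8184
Node (1,1) S=79.3600: V=(p*·45.8580+(1−p*)·6.9675)/1.01=28.0765; Δ=(45.8580−6.9675)/(101.5808−53.9648)=0.8168; B=V−Δ·S=-36.7409
Node (0,0) S=62.0000: V=(p*·28.0765+(1−p*)·3.7942)/1.01=16.9797; Δ=(28.0765−3.7942)/(79.3600−42.1600)=0.6528; B=V−Δ·S=-23.4909
Root portfolio cost Δ·62+B reproduces V0=16.9797.

(0,0): Delta=0.6528 Bond=-23.4909
(1,0): Delta=0.2754 Bond=-7.8184
(1,1): Delta=0.8168 Bond=-36.7409
(2,0): Delta=0.0000 Bond=0.0000
(2,1): Delta=0.3952 Bond=-14.3574
(2,2): Delta=1.0000 Bond=-55.7228
V0=16.9797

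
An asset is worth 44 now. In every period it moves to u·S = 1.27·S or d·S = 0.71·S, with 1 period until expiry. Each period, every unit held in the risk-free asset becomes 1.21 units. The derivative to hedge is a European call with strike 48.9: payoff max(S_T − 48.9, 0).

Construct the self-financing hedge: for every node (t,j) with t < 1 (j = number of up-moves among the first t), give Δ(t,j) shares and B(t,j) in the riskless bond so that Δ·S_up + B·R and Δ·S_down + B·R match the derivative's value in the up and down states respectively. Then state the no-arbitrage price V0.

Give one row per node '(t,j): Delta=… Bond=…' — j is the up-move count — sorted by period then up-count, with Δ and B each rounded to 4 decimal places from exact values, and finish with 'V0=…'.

Under the risk-neutral measure, an up-move has probability p* = (R−d)/(u−d) = 0.8929 and values discount at R = 1.21.
Terminal values V(1,·): V(1,0)=0.0000, V(1,1)=6.9800
(0,0): S=44.0000. Δ = (V_up−V_dn)/(S_up−S_dn) = (6.9800−0.0000)/(55.8800−31.2400) = 0.2833. V = [p*·6.9800 + (1−p*)·0.0000]/1.21 = 5.1505. B = V − Δ·S = -7.3138.
Each (Δ,B) replicates both successor values, so the strategy is self-financing and V0 is arbitrage-free.

(0,0): Delta=0.2833 Bond=-7.3138
V0=5.1505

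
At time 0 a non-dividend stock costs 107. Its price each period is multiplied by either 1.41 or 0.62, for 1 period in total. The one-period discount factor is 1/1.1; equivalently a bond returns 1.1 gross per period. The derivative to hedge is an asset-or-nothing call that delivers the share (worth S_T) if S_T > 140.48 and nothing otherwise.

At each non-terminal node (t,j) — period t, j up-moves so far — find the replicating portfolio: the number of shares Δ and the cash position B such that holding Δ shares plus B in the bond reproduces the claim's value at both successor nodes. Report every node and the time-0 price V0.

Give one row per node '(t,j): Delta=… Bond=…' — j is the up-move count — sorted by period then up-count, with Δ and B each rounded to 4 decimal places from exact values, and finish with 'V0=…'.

Risk-neutral probability p* = (R−d)/(u−d) = (1.1−0.62)/(1.41−0.62) = 0.6076.
Payoff layer (t=1): V(1,0)=0.0000, V(1,1)=150.8700
Node (0,0) S=107.0000: V=(p*·150.8700+(1−p*)·0.0000)/1.1=83.3344; Δ=(150.8700−0.0000)/(150.8700−66.3400)=1.7848; B=V−Δ·S=-107.6403
Check: Δ(0,0)·S0 + B(0,0) = 83.3344 = V0.

(0,0): Delta=1.7848 Bond=-107.6403
V0=83.3344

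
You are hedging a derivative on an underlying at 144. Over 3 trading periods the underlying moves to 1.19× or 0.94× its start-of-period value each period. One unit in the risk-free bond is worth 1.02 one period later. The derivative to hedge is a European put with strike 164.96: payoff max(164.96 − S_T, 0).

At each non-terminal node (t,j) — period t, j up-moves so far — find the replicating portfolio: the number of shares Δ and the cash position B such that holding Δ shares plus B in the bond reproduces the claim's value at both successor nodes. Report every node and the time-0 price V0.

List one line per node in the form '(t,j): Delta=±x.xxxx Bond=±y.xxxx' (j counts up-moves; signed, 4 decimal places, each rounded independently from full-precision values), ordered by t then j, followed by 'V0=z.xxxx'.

Since d<R<u, set p* = (R−d)/(u−d) = 0.3200; price each node as the discounted p*-expectation of its children.
Terminal payoffs: V(3,0)=45.3559, V(3,1)=13.5463, V(3,2)=0.0000, V(3,3)=0.0000
(2,0): S=127.2384. Δ = (V_up−V_dn)/(S_up−S_dn) = (13.5463−45.3559)/(151.4137−119.6041) = -1.0000. V = [p*·13.5463 + (1−p*)·45.3559]/1.02 = 34.4871. B = V − Δ·S = 161.7255.
(2,1): S=161.0784. Δ = (V_up−V_dn)/(S_up−S_dn) = (0.0000−13.5463)/(191.6833−151.4137) = -0.3364. V = [p*·0.0000 + (1−p*)·13.5463]/1.02 = 9.0309. B = V − Δ·S = 63.2161.
(2,2): S=203.9184. Δ = (V_up−V_dn)/(S_up−S_dn) = (0.0000−0.0000)/(242.6629−191.6833) = 0.0000. V = [p*·0.0000 + (1−p*)·0.0000]/1.02 = 0.0000. B = V − Δ·S = 0.0000.
(1,0): S=135.3600. Δ = (V_up−V_dn)/(S_up−S_dn) = (9.0309−34.4871)/(161.0784−127.2384) = -0.7523. V = [p*·9.0309 + (1−p*)·34.4871]/1.02 = 25.8246. B = V − Δ·S = 127.6495.
(1,1): S=171.3600. Δ = (V_up−V_dn)/(S_up−S_dn) = (0.0000−9.0309)/(203.9184−161.0784) = -0.2108. V = [p*·0.0000 + (1−p*)·9.0309]/1.02 = 6.0206. B = V − Δ·S = 42.1441.
(0,0): S=144.0000. Δ = (V_up−V_dn)/(S_up−S_dn) = (6.0206−25.8246)/(171.3600−135.3600) = -0.5501. V = [p*·6.0206 + (1−p*)·25.8246]/1.02 = 19.1052. B = V − Δ·S = 98.3213.
Check: Δ(0,0)·S0 + B(0,0) = 19.1052 = V0.

(0,0): Delta=-0.5501 Bond=98.3213
(1,0): Delta=-0.7523 Bond=127.6495
(1,1): Delta=-0.2108 Bond=42.1441
(2,0): Delta=-1.0000 Bond=161.7255
(2,1): Delta=-0.3364 Bond=63.2161
(2,2): Delta=0.0000 Bond=0.0000
V0=19.1052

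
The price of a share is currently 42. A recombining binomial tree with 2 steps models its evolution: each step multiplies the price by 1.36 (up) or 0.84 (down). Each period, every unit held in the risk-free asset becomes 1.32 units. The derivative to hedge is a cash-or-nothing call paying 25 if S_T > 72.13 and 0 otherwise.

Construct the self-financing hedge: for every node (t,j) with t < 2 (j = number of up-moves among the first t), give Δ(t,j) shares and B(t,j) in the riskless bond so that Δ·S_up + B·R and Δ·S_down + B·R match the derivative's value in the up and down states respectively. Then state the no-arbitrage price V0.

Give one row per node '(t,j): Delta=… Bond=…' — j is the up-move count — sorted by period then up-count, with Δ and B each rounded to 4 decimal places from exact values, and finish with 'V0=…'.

No-arbitrage ⇒ martingale measure with p* = (R−d)/(u−d) = 0.9231.
Payoff layer (t=2): V(2,0)=0.0000, V(2,1)=0.0000, V(2,2)=25.0000
(1,0): S=35.2800. Δ = (V_up−V_dn)/(S_up−S_dn) = (0.0000−0.0000)/(47.9808−29.6352) = 0.0000. V = [p*·0.0000 + (1−p*)·0.0000]/1.32 = 0.0000. B = V − Δ·S = 0.0000.
(1,1): S=57.1200. Δ = (V_up−V_dn)/(S_up−S_dn) = (25.0000−0.0000)/(77.6832−47.9808) = 0.8417. V = [p*·25.0000 + (1−p*)·0.0000]/1.32 = 17.4825. B = V − Δ·S = -30.5944.
(0,0): S=42.0000. Δ = (V_up−V_dn)/(S_up−S_dn) = (17.4825−0.0000)/(57.1200−35.2800) = 0.8005. V = [p*·17.4825 + (1−p*)·0.0000]/1.32 = 12.2255. B = V − Δ·S = -21.3947.
Each (Δ,B) replicates both successor values, so the strategy is self-financing and V0 is arbitrage-free.

(0,0): Delta=0.8005 Bond=-21.3947
(1,0): Delta=0.0000 Bond=0.0000
(1,1): Delta=0.8417 Bond=-30.5944
V0=12.2255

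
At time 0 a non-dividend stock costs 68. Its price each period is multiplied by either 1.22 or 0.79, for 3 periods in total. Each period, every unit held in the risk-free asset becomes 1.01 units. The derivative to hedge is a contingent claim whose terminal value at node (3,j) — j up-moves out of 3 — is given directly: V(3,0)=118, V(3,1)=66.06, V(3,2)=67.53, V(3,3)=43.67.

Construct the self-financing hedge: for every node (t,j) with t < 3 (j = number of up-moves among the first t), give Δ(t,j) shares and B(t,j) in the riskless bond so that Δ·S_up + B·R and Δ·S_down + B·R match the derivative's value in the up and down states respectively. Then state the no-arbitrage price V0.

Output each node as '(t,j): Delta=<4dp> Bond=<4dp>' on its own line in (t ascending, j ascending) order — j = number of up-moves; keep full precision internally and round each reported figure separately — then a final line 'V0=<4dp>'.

(0,0): Delta=-0.6001 Bond=108.4317
(1,0): Delta=-1.0550 Bond=133.9545
(1,1): Delta=-0.3189 Bond=86.1884
(2,0): Delta=-2.8462 Bond=211.3115
(2,1): Delta=0.0522 Bond=62.7320
(2,2): Delta=-0.5482 Bond=110.2632
V0=67.6260

The replicating-portfolio and risk-neutral prices coincide; use p* = (1.01−0.79)/(1.22−0.79) = 0.5116 for the latter.
Payoff layer (t=3): V(3,0)=118.0000, V(3,1)=66.0600, V(3,2)=67.5300, V(3,3)=43.6700
  t=2,j=0: stock 42.4388 → up 51.7753 (V=66.0600), down 33.5267 (V=118.0000). Price 90.5208; hedge Δ=-2.8462, bond B=211.3115.
  t=2,j=1: stock 65.5384 → up 79.9568 (V=67.5300), down 51.7753 (V=66.0600). Price 66.1506; hedge Δ=0.0522, bond B=62.7320.
  t=2,j=2: stock 101.2112 → up 123.4777 (V=43.6700), down 79.9568 (V=67.5300). Price 54.7748; hedge Δ=-0.5482, bond B=110.2632.
  t=1,j=0: stock 53.7200 → up 65.5384 (V=66.1506), down 42.4388 (V=90.5208). Price 77.2795; hedge Δ=-1.0550, bond B=133.9545.
  t=1,j=1: stock 82.9600 → up 101.2112 (V=54.7748), down 65.5384 (V=66.1506). Price 59.7331; hedge Δ=-0.3189, bond B=86.1884.
  t=0,j=0: stock 68.0000 → up 82.9600 (V=59.7331), down 53.7200 (V=77.2795). Price 67.6260; hedge Δ=-0.6001, bond B=108.4317.
Root portfolio cost Δ·68+B reproduces V0=67.6260.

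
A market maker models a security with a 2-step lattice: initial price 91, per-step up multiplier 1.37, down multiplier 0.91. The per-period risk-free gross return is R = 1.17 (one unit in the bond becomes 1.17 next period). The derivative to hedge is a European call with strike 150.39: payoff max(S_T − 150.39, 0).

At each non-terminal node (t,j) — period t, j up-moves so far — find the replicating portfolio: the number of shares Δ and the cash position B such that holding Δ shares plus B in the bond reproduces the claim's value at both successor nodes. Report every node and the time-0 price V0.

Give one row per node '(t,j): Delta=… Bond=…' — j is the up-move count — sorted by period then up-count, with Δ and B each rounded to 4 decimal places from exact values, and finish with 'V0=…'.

(0,0): Delta=0.2355 Bond=-16.6696
(1,0): Delta=0.0000 Bond=0.0000
(1,1): Delta=0.3559 Bond=-34.5061
V0=4.7627

No-arbitrage ⇒ martingale measure with p* = (R−d)/(u−d) = 0.5652.
At expiry t=2: V(2,0)=0.0000, V(2,1)=0.0000, V(2,2)=20.4079
  t=1,j=0: stock 82.8100 → up 113.4497 (V=0.0000), down 75.3571 (V=0.0000). Price 0.0000; hedge Δ=0.0000, bond B=0.0000.
  t=1,j=1: stock 124.6700 → up 170.7979 (V=20.4079), down 113.4497 (V=0.0000). Price 9.8589; hedge Δ=0.3559, bond B=-34.5061.
  t=0,j=0: stock 91.0000 → up 124.6700 (V=9.8589), down 82.8100 (V=0.0000). Price 4.7627; hedge Δ=0.2355, bond B=-16.6696.
Each (Δ,B) replicates both successor values, so the strategy is self-financing and V0 is arbitrage-free.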